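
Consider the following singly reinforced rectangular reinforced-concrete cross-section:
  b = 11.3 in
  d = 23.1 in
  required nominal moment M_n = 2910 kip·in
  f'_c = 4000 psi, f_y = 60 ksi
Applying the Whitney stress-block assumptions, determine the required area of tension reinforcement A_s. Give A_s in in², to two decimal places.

From M_n = 0.85 f'_c a b (d − a/2):
a = d − √(d² − 2M_n/(0.85 f'_c b)) = 23.1 − √(23.1² − 2 × 2910/(0.85 × 4 × 11.3)) = 3.552 in.
A_s = 0.85 f'_c a b / f_y = 0.85 × 4 × 3.552 × 11.3 / 60 = 2.274 in².

A_s ≈ 2.27 in²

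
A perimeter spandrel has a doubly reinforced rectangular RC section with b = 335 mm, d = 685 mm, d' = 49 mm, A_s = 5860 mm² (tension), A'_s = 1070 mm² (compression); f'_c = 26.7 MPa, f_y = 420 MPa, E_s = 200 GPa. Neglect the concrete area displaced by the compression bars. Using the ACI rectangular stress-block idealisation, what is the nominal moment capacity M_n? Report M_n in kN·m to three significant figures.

Assume both tension and compression steel yield.
Net tension couple steel: A_s − A'_s = 4790 mm².
a = (A_s − A'_s) f_y / (0.85 f'_c b) = 2011800/(0.85 × 26.7 × 335) = 264.61 mm.
c = a/β₁ = 264.61/0.85 = 311.31 mm; ε'_s = 0.003(c − d')/c = 0.0025 ≥ f_y/E_s = 0.0021, so compression steel does yield.
M_n = (A_s − A'_s) f_y (d − a/2) + A'_s f_y (d − d') = [2011800 × (685 − 132.305) + 449400 × (685 − 49)] × 10⁻⁶ = 1111.91 + 285.82 = 1397.73 kN·m.

M_n ≈ 1400 kN·m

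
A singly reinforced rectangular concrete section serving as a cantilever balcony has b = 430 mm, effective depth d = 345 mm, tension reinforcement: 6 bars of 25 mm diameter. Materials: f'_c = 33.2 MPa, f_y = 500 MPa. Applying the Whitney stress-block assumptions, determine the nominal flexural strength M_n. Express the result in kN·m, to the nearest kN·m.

M_n ≈ 419 kN·m

A_s = 6 × 491 = 2946 mm².
T = A_s f_y = 2946 × 500 = 1473000 N = 1473 kN.
From C = T: a = T/(0.85 f'_c b) = 1473000/(0.85 × 33.2 × 430) = 121.39 mm.
M_n = T(d − a/2) = 1473 kN × (345 − 60.695) mm = 418.78 kN·m.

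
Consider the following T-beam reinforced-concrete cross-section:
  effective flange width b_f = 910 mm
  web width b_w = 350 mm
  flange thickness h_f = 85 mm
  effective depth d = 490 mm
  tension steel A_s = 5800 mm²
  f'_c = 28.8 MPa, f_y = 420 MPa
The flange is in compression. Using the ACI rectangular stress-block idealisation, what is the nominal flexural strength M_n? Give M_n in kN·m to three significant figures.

M_n ≈ 1050 kN·m

Tension: T = A_s f_y = 5800 × 420 = 2436000 N.
Try a within the flange: a = T/(0.85 f'_c b_f) = 2436000/(0.85 × 28.8 × 910) = 109.35 mm.
a = 109.35 > h_f = 85 mm: the block extends into the web. Split into flange-overhang and web parts.
C_f = 0.85 f'_c (b_f − b_w) h_f = 0.85 × 28.8 × (910 − 350) × 85 = 1165248 N.
Remaining web compression depth: a_w = (T − C_f)/(0.85 f'_c b_w) = (2436000 − 1165248)/(0.85 × 28.8 × 350) = 148.31 mm.
M_n = C_f(d − h_f/2) + (T − C_f)(d − a_w/2) = 1165248 × (490 − 42.5) + 1270752 × (490 − 74.155) = 521.45 + 528.44 = 1049.89 × 10⁶ N·mm.
M_n = 1049.89 kN·m.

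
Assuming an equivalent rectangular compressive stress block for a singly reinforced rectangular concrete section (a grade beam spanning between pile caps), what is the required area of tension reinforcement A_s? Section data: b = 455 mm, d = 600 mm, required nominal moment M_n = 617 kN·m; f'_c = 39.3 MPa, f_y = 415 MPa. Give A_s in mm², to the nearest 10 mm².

With M_n = 0.85 f'_c a b (d − a/2), solve the quadratic for a:
a = d − √(d² − 2M_n/(0.85 f'_c b)) = 600 − √(600² − 2 × 617×10⁶/(0.85 × 39.3 × 455)) = 71.97 mm.
A_s = 0.85 f'_c a b / f_y = 0.85 × 39.3 × 71.97 × 455 / 415 = 2635.9 mm².

A_s ≈ 2640 mm²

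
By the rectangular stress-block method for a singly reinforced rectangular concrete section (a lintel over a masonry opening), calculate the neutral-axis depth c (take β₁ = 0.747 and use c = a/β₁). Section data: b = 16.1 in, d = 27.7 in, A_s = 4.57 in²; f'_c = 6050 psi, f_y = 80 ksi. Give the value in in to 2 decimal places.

c ≈ 5.91 in

T = A_s f_y = 4.57 × 80 = 365.6 kips.
a = T/(0.85 f'_c b) = 365.6/(0.85 × 6.05 × 16.1) = 4.4158 in.
With β₁ = 0.747, c = a/β₁ = 4.4158/0.747 = 5.91 in.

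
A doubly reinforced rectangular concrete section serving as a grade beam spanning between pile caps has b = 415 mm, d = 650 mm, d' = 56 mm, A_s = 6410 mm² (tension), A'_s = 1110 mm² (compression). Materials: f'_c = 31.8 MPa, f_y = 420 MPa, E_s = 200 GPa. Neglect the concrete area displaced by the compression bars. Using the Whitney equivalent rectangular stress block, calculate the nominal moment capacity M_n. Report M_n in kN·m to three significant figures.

Assume both tension and compression steel yield.
Net tension couple steel: A_s − A'_s = 5300 mm².
a = (A_s − A'_s) f_y / (0.85 f'_c b) = 2226000/(0.85 × 31.8 × 415) = 198.44 mm.
c = a/β₁ = 198.44/0.823 = 241.12 mm; ε'_s = 0.003(c − d')/c = 0.0023 ≥ f_y/E_s = 0.0021, so compression steel does yield.
M_n = (A_s − A'_s) f_y (d − a/2) + A'_s f_y (d − d') = [2226000 × (650 − 99.22) + 466200 × (650 − 56)] × 10⁻⁶ = 1226.04 + 276.92 = 1502.96 kN·m.

M_n ≈ 1500 kN·m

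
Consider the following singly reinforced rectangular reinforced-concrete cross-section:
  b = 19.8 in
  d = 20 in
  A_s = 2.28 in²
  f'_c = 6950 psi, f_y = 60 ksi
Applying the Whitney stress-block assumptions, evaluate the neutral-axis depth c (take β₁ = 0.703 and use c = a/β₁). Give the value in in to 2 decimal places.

c ≈ 1.66 in

T = A_s f_y = 2.28 × 60 = 136.8 kips.
a = T/(0.85 f'_c b) = 136.8/(0.85 × 6.95 × 19.8) = 1.1695 in.
With β₁ = 0.703, c = a/β₁ = 1.1695/0.703 = 1.66 in.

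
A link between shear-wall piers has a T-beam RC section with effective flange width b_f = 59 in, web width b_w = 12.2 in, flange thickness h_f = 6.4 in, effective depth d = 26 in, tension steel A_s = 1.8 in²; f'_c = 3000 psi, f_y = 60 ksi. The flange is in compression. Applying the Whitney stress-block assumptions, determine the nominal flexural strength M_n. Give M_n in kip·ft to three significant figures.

M_n ≈ 231 kip·ft

Tension: T = A_s f_y = 1.8 × 60 = 108 kips.
Try a within the flange: a = T/(0.85 f'_c b_f) = 108/(0.85 × 3 × 59) = 0.718 in.
Since a = 0.718 ≤ h_f = 6.4 in, the stress block lies entirely in the flange; analyse as a rectangular beam of width b_f.
M_n = T(d − a/2) = 108 × (26 − 0.359) = 2769.2 kip·in.
M_n = 2769.2/12 = 230.77 kip·ft.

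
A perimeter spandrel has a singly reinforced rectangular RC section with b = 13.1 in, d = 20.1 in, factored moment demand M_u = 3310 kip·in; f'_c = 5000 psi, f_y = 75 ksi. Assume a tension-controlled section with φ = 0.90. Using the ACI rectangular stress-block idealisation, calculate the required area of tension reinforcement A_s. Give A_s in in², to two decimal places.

M_n = M_u/φ = 3310/0.90 = 3677.78 kip·in.
From M_n = 0.85 f'_c a b (d − a/2):
a = d − √(d² − 2M_n/(0.85 f'_c b)) = 20.1 − √(20.1² − 2 × 3677.78/(0.85 × 5 × 13.1)) = 3.611 in.
A_s = 0.85 f'_c a b / f_y = 0.85 × 5 × 3.611 × 13.1 / 75 = 2.681 in².

A_s ≈ 2.68 in²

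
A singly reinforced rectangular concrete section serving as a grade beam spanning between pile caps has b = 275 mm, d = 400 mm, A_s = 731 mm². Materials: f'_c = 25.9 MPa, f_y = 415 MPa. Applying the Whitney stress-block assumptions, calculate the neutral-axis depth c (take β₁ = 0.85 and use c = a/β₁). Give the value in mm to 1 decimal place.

c ≈ 59.0 mm

T = A_s f_y = 731 × 415 = 303365 N = 303.365 kN.
Setting C = 0.85 f'_c a b equal to T: a = 303365/(0.85 × 25.9 × 275) = 50.109 mm.
With β₁ = 0.85, c = a/β₁ = 50.109/0.85 = 59.0 mm.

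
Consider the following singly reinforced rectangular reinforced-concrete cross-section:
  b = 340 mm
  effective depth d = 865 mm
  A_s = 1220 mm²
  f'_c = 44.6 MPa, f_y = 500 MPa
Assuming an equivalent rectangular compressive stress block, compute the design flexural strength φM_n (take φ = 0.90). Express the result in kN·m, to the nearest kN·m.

φM_n ≈ 462 kN·m

T = A_s f_y = 1220 × 500 = 610000 N = 610 kN.
From C = T: a = T/(0.85 f'_c b) = 610000/(0.85 × 44.6 × 340) = 47.33 mm.
M_n = T(d − a/2) = 610 kN × (865 − 23.665) mm = 513.21 kN·m.
φM_n = 0.90 × 513.21 = 461.89 kN·m.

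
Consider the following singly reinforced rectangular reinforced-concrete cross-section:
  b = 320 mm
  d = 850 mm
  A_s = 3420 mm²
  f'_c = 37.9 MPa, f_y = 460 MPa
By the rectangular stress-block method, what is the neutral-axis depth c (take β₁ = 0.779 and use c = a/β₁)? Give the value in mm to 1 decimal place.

c ≈ 195.9 mm

T = A_s f_y = 3420 × 460 = 1573200 N = 1573.2 kN.
Setting C = 0.85 f'_c a b equal to T: a = 1573200/(0.85 × 37.9 × 320) = 152.607 mm.
With β₁ = 0.779, c = a/β₁ = 152.607/0.779 = 195.9 mm.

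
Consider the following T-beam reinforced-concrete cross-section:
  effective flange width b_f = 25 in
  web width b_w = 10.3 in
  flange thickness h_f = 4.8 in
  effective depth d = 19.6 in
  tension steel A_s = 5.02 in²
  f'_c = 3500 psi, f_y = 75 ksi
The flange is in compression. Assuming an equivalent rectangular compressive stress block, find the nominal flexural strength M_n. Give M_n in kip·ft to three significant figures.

Tension: T = A_s f_y = 5.02 × 75 = 376.5 kips.
Try a within the flange: a = T/(0.85 f'_c b_f) = 376.5/(0.85 × 3.5 × 25) = 5.062 in.
a = 5.062 > h_f = 4.8 in: the block extends into the web. Split into flange-overhang and web parts.
C_f = 0.85 f'_c (b_f − b_w) h_f = 0.85 × 3.5 × (25 − 10.3) × 4.8 = 209.9 kips.
Remaining web compression depth: a_w = (T − C_f)/(0.85 f'_c b_w) = (376.5 − 209.9)/(0.85 × 3.5 × 10.3) = 5.437 in.
M_n = C_f(d − h_f/2) + (T − C_f)(d − a_w/2) = 209.9 × (19.6 − 2.4) + 166.6 × (19.6 − 2.7185) = 3610.3 + 2812.5 = 6422.8 kip·in.
M_n = 6422.8/12 = 535.23 kip·ft.

M_n ≈ 535 kip·ft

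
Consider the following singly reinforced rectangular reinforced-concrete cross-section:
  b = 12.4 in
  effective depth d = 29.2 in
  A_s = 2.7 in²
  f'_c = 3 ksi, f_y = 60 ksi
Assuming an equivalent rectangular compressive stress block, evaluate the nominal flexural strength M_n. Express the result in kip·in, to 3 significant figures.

T = A_s f_y = 2.7 × 60 = 162 kips.
a = T/(0.85 f'_c b) = 162/(0.85 × 3 × 12.4) = 5.123 in.
M_n = T(d − a/2) = 162 × (29.2 − 2.5615) = 4315.4 kip·in.

M_n ≈ 4320 kip·in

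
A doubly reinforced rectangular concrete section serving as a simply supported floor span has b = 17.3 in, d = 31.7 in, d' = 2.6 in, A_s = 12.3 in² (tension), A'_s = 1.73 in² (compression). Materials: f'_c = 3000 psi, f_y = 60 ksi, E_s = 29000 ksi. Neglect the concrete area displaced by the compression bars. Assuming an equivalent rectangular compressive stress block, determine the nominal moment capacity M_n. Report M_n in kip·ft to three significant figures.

Assume both steels yield.
a = (A_s − A'_s) f_y/(0.85 f'_c b) = (12.3 − 1.73) × 60/(0.85 × 3 × 17.3) = 14.376 in.
c = a/β₁ = 14.376/0.85 = 16.913 in; ε'_s = 0.003(c − d')/c = 0.0025 ≥ ε_y = 0.0021, so the compression steel yields.
M_n = (A_s − A'_s) f_y (d − a/2) + A'_s f_y (d − d') = 634.2 × (31.7 − 7.188) + 103.8 × (31.7 − 2.6) = 15545.5 + 3020.6 = 18566.1 kip·in = 18566.1/12 = 1547.18 kip·ft.

M_n ≈ 1550 kip·ft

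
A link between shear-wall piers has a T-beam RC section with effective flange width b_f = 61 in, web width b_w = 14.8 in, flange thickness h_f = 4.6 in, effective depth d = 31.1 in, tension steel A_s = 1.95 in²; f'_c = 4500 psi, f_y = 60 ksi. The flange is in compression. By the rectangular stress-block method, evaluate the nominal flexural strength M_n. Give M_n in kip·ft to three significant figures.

Tension: T = A_s f_y = 1.95 × 60 = 117 kips.
Try a within the flange: a = T/(0.85 f'_c b_f) = 117/(0.85 × 4.5 × 61) = 0.501 in.
Since a = 0.501 ≤ h_f = 4.6 in, the stress block lies entirely in the flange; analyse as a rectangular beam of width b_f.
M_n = T(d − a/2) = 117 × (31.1 − 0.2505) = 3609.4 kip·in.
M_n = 3609.4/12 = 300.78 kip·ft.

M_n ≈ 301 kip·ft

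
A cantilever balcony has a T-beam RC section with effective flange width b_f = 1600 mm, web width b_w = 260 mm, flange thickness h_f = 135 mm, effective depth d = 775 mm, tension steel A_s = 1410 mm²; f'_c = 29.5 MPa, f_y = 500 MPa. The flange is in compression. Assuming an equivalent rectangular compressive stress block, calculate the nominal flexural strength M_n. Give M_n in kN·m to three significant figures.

M_n ≈ 540 kN·m

Tension: T = A_s f_y = 1410 × 500 = 705000 N.
Try a within the flange: a = T/(0.85 f'_c b_f) = 705000/(0.85 × 29.5 × 1600) = 17.57 mm.
Since a = 17.57 ≤ h_f = 135 mm, the stress block lies entirely in the flange; analyse as a rectangular beam of width b_f.
M_n = T(d − a/2) = 705000 × (775 − 8.785) = 540.18 × 10⁶ N·mm.
M_n = 540.18 kN·m.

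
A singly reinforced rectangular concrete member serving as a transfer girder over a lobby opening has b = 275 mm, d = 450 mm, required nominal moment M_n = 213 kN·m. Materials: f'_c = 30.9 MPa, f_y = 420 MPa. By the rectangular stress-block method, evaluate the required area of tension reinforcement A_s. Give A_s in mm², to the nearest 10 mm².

With M_n = 0.85 f'_c a b (d − a/2), solve the quadratic for a:
a = d − √(d² − 2M_n/(0.85 f'_c b)) = 450 − √(450² − 2 × 213×10⁶/(0.85 × 30.9 × 275)) = 71.16 mm.
A_s = 0.85 f'_c a b / f_y = 0.85 × 30.9 × 71.16 × 275 / 420 = 1223.8 mm².

A_s ≈ 1220 mm²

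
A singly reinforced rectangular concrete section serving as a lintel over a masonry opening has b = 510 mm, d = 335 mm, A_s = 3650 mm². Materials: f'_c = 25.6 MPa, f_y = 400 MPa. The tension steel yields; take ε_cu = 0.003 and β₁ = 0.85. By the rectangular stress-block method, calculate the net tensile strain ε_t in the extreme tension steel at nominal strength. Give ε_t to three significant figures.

ε_t ≈ 0.00349

a = A_s f_y/(0.85 f'_c b) = 131.56 mm.
β₁ = 0.85, so c = a/β₁ = 131.56/0.85 = 154.78 mm.
From the linear strain diagram with ε_cu = 0.003: ε_t = 0.003 (d − c)/c = 0.003 × (335 − 154.78)/154.78 = 0.00349.
ε_t < 0.004 — the section is over-reinforced for flexure under ACI limits.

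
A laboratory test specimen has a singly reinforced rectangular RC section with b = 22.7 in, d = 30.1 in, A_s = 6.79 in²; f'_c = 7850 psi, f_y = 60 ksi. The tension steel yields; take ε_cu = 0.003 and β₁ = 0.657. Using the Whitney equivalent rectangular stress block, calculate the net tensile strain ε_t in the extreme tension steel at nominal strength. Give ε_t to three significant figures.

ε_t ≈ 0.0191

a = A_s f_y/(0.85 f'_c b) = 2.690 in.
β₁ = 0.657, so c = a/β₁ = 2.690/0.657 = 4.094 in.
From the linear strain diagram with ε_cu = 0.003: ε_t = 0.003 (d − c)/c = 0.003 × (30.1 − 4.094)/4.094 = 0.0191.
Since ε_t ≥ 0.005, the section is tension-controlled.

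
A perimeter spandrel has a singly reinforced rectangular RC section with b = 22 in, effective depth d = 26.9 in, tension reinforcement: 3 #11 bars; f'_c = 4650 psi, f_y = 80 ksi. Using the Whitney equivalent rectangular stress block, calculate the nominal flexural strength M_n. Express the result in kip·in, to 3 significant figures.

M_n ≈ 9270 kip·in

A_s = 3 × 1.56 = 4.68 in².
T = A_s f_y = 4.68 × 80 = 374.4 kips.
a = T/(0.85 f'_c b) = 374.4/(0.85 × 4.65 × 22) = 4.306 in.
M_n = T(d − a/2) = 374.4 × (26.9 − 2.153) = 9265.3 kip·in.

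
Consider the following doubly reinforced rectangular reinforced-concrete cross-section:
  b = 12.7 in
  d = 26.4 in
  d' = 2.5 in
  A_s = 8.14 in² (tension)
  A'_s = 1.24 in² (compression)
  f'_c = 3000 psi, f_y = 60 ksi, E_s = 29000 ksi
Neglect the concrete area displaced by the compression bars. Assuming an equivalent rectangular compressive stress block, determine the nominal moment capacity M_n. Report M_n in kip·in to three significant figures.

Assume both steels yield.
a = (A_s − A'_s) f_y/(0.85 f'_c b) = (8.14 − 1.24) × 60/(0.85 × 3 × 12.7) = 12.784 in.
c = a/β₁ = 12.784/0.85 = 15.040 in; ε'_s = 0.003(c − d')/c = 0.0025 ≥ ε_y = 0.0021, so the compression steel yields.
M_n = (A_s − A'_s) f_y (d − a/2) + A'_s f_y (d − d') = 414 × (26.4 − 6.392) + 74.4 × (26.4 − 2.5) = 8283.3 + 1778.2 = 10061.5 kip·in.

M_n ≈ 10100 kip·in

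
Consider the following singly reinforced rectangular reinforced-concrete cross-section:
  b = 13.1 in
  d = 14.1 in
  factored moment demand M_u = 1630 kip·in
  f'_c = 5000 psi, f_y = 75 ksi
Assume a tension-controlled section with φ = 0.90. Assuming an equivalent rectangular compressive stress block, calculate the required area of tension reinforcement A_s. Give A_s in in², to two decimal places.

M_n = M_u/φ = 1630/0.90 = 1811.11 kip·in.
From M_n = 0.85 f'_c a b (d − a/2):
a = d − √(d² − 2M_n/(0.85 f'_c b)) = 14.1 − √(14.1² − 2 × 1811.11/(0.85 × 5 × 13.1)) = 2.535 in.
A_s = 0.85 f'_c a b / f_y = 0.85 × 5 × 2.535 × 13.1 / 75 = 1.882 in².

A_s ≈ 1.88 in²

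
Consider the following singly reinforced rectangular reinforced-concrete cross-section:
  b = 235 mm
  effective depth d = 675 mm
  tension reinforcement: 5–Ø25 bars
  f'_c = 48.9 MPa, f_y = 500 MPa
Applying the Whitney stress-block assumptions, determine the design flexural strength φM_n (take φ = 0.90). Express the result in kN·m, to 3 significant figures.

φM_n ≈ 676 kN·m

A_s = 5 × 491 = 2455 mm².
T = A_s f_y = 2455 × 500 = 1227500 N = 1227.5 kN.
From C = T: a = T/(0.85 f'_c b) = 1227500/(0.85 × 48.9 × 235) = 125.67 mm.
M_n = T(d − a/2) = 1227.5 kN × (675 − 62.835) mm = 751.43 kN·m.
φM_n = 0.90 × 751.43 = 676.29 kN·m.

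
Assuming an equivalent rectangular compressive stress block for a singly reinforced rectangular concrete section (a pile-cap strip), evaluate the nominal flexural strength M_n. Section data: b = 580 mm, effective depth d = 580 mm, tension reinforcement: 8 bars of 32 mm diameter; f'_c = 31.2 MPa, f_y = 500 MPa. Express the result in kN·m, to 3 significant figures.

M_n ≈ 1530 kN·m

A_s = 8 × 804 = 6432 mm².
T = A_s f_y = 6432 × 500 = 3216000 N = 3216 kN.
From C = T: a = T/(0.85 f'_c b) = 3216000/(0.85 × 31.2 × 580) = 209.08 mm.
M_n = T(d − a/2) = 3216 kN × (580 − 104.54) mm = 1529.08 kN·m.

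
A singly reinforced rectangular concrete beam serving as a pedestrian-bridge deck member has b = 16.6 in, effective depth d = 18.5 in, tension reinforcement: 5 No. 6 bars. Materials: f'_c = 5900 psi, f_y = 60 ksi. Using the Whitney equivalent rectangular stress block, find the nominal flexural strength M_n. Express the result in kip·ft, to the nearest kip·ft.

M_n ≈ 195 kip·ft

A_s = 5 × 0.44 = 2.2 in².
T = A_s f_y = 2.2 × 60 = 132 kips.
a = T/(0.85 f'_c b) = 132/(0.85 × 5.9 × 16.6) = 1.586 in.
M_n = T(d − a/2) = 132 × (18.5 − 0.793) = 2337.3 kip·in = 2337.3/12 = 194.78 kip·ft.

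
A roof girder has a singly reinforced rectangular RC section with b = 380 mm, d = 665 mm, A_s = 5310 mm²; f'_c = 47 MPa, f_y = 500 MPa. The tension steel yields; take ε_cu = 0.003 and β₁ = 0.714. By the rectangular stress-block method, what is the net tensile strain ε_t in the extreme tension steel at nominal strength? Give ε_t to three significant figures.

ε_t ≈ 0.00514

a = A_s f_y/(0.85 f'_c b) = 174.89 mm.
β₁ = 0.714, so c = a/β₁ = 174.89/0.714 = 244.94 mm.
From the linear strain diagram with ε_cu = 0.003: ε_t = 0.003 (d − c)/c = 0.003 × (665 − 244.94)/244.94 = 0.00514.
Since ε_t ≥ 0.005, the section is tension-controlled.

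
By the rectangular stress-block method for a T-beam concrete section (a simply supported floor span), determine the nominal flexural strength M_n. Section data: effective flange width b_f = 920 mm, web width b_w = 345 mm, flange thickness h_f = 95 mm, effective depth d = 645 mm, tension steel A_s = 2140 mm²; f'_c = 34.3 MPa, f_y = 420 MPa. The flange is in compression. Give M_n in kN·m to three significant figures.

M_n ≈ 565 kN·m

Tension: T = A_s f_y = 2140 × 420 = 898800 N.
Try a within the flange: a = T/(0.85 f'_c b_f) = 898800/(0.85 × 34.3 × 920) = 33.51 mm.
Since a = 33.51 ≤ h_f = 95 mm, the stress block lies entirely in the flange; analyse as a rectangular beam of width b_f.
M_n = T(d − a/2) = 898800 × (645 − 16.755) = 564.67 × 10⁶ N·mm.
M_n = 564.67 kN·m.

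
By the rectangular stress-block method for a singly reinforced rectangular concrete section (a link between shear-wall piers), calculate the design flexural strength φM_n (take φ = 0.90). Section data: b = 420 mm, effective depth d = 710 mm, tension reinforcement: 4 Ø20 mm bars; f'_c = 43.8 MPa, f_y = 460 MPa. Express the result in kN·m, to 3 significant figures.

A_s = 4 × 314 = 1256 mm².
T = A_s f_y = 1256 × 460 = 577760 N = 577.76 kN.
From C = T: a = T/(0.85 f'_c b) = 577760/(0.85 × 43.8 × 420) = 36.95 mm.
M_n = T(d − a/2) = 577.76 kN × (710 − 18.475) mm = 399.54 kN·m.
φM_n = 0.90 × 399.54 = 359.59 kN·m.

φM_n ≈ 360 kN·m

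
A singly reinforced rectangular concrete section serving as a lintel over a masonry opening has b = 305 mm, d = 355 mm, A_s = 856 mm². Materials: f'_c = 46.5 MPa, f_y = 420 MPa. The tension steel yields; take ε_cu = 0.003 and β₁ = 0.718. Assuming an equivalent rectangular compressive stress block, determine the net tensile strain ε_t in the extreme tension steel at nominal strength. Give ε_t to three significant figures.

a = A_s f_y/(0.85 f'_c b) = 29.82 mm.
β₁ = 0.718, so c = a/β₁ = 29.82/0.718 = 41.53 mm.
From the linear strain diagram with ε_cu = 0.003: ε_t = 0.003 (d − c)/c = 0.003 × (355 − 41.53)/41.53 = 0.0226.
Since ε_t ≥ 0.005, the section is tension-controlled.

ε_t ≈ 0.0226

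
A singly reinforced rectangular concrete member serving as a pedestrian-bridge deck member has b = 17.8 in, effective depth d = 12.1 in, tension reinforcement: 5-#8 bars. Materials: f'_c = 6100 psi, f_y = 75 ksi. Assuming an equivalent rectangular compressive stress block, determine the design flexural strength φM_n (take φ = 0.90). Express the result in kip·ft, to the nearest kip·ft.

φM_n ≈ 233 kip·ft

A_s = 5 × 0.79 = 3.95 in².
T = A_s f_y = 3.95 × 75 = 296.25 kips.
a = T/(0.85 f'_c b) = 296.25/(0.85 × 6.1 × 17.8) = 3.210 in.
M_n = T(d − a/2) = 296.25 × (12.1 − 1.605) = 3109.1 kip·in = 3109.1/12 = 259.09 kip·ft.
φM_n = 0.90 × 259.09 = 233.18 kip·ft.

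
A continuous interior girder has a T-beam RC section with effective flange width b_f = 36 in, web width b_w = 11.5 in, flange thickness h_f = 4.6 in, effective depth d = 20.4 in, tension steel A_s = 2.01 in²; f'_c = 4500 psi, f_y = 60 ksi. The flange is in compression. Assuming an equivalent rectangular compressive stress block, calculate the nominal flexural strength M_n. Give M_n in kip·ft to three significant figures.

Tension: T = A_s f_y = 2.01 × 60 = 120.6 kips.
Try a within the flange: a = T/(0.85 f'_c b_f) = 120.6/(0.85 × 4.5 × 36) = 0.876 in.
Since a = 0.876 ≤ h_f = 4.6 in, the stress block lies entirely in the flange; analyse as a rectangular beam of width b_f.
M_n = T(d − a/2) = 120.6 × (20.4 − 0.438) = 2407.4 kip·in.
M_n = 2407.4/12 = 200.62 kip·ft.

M_n ≈ 201 kip·ft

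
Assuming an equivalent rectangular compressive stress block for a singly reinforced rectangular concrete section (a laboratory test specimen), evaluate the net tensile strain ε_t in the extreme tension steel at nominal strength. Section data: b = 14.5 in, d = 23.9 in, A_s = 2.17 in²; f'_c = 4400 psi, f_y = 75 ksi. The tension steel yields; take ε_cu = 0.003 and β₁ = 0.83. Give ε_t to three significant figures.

ε_t ≈ 0.0168

a = A_s f_y/(0.85 f'_c b) = 3.001 in.
β₁ = 0.83, so c = a/β₁ = 3.001/0.83 = 3.616 in.
From the linear strain diagram with ε_cu = 0.003: ε_t = 0.003 (d − c)/c = 0.003 × (23.9 − 3.616)/3.616 = 0.0168.
Since ε_t ≥ 0.005, the section is tension-controlled.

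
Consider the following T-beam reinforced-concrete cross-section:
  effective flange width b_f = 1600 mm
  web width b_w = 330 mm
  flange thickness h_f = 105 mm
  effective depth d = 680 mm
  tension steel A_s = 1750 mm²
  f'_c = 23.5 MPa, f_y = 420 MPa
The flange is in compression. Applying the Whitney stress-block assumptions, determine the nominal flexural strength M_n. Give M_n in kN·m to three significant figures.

M_n ≈ 491 kN·m

Tension: T = A_s f_y = 1750 × 420 = 735000 N.
Try a within the flange: a = T/(0.85 f'_c b_f) = 735000/(0.85 × 23.5 × 1600) = 23.00 mm.
Since a = 23.00 ≤ h_f = 105 mm, the stress block lies entirely in the flange; analyse as a rectangular beam of width b_f.
M_n = T(d − a/2) = 735000 × (680 − 11.5) = 491.35 × 10⁶ N·mm.
M_n = 491.35 kN·m.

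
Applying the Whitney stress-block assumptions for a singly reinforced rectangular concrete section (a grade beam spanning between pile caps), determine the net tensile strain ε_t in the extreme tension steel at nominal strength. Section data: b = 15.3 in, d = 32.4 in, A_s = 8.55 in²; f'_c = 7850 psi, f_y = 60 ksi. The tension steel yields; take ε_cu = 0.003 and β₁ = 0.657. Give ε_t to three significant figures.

ε_t ≈ 0.00971

a = A_s f_y/(0.85 f'_c b) = 5.025 in.
β₁ = 0.657, so c = a/β₁ = 5.025/0.657 = 7.648 in.
From the linear strain diagram with ε_cu = 0.003: ε_t = 0.003 (d − c)/c = 0.003 × (32.4 − 7.648)/7.648 = 0.00971.
Since ε_t ≥ 0.005, the section is tension-controlled.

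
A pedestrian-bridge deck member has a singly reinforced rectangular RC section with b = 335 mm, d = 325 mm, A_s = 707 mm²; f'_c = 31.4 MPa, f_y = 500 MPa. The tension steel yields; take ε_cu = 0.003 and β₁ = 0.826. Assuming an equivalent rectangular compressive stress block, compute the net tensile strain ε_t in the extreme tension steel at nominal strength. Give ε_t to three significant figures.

a = A_s f_y/(0.85 f'_c b) = 39.54 mm.
β₁ = 0.826, so c = a/β₁ = 39.54/0.826 = 47.87 mm.
From the linear strain diagram with ε_cu = 0.003: ε_t = 0.003 (d − c)/c = 0.003 × (325 − 47.87)/47.87 = 0.0174.
Since ε_t ≥ 0.005, the section is tension-controlled.

ε_t ≈ 0.0174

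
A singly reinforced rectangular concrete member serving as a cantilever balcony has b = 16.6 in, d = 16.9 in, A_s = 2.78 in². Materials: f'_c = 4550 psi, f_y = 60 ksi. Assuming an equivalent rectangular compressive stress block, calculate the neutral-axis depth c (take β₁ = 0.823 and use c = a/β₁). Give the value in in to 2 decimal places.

T = A_s f_y = 2.78 × 60 = 166.8 kips.
a = T/(0.85 f'_c b) = 166.8/(0.85 × 4.55 × 16.6) = 2.5981 in.
With β₁ = 0.823, c = a/β₁ = 2.5981/0.823 = 3.16 in.

c ≈ 3.16 in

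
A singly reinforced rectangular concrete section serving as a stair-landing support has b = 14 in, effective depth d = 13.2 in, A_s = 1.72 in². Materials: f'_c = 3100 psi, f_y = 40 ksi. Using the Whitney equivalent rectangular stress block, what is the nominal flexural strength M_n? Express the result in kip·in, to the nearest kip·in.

M_n ≈ 844 kip·in

T = A_s f_y = 1.72 × 40 = 68.8 kips.
a = T/(0.85 f'_c b) = 68.8/(0.85 × 3.1 × 14) = 1.865 in.
M_n = T(d − a/2) = 68.8 × (13.2 − 0.9325) = 844.0 kip·in.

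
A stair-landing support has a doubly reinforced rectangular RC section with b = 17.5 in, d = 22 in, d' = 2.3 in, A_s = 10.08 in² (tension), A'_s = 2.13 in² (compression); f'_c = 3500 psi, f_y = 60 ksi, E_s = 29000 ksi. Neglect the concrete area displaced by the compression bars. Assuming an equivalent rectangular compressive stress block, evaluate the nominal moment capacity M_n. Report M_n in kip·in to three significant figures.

M_n ≈ 10800 kip·in

Assume both steels yield.
a = (A_s − A'_s) f_y/(0.85 f'_c b) = (10.08 − 2.13) × 60/(0.85 × 3.5 × 17.5) = 9.162 in.
c = a/β₁ = 9.162/0.85 = 10.779 in; ε'_s = 0.003(c − d')/c = 0.0024 ≥ ε_y = 0.0021, so the compression steel yields.
M_n = (A_s − A'_s) f_y (d − a/2) + A'_s f_y (d − d') = 477 × (22 − 4.581) + 127.8 × (22 − 2.3) = 8308.9 + 2517.7 = 10826.6 kip·in.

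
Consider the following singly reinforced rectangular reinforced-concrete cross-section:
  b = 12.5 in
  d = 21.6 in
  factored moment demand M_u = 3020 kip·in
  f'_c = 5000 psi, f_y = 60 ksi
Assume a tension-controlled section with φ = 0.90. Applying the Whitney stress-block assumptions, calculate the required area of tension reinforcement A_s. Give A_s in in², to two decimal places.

M_n = M_u/φ = 3020/0.90 = 3355.56 kip·in.
From M_n = 0.85 f'_c a b (d − a/2):
a = d − √(d² − 2M_n/(0.85 f'_c b)) = 21.6 − √(21.6² − 2 × 3355.56/(0.85 × 5 × 12.5)) = 3.155 in.
A_s = 0.85 f'_c a b / f_y = 0.85 × 5 × 3.155 × 12.5 / 60 = 2.793 in².

A_s ≈ 2.79 in²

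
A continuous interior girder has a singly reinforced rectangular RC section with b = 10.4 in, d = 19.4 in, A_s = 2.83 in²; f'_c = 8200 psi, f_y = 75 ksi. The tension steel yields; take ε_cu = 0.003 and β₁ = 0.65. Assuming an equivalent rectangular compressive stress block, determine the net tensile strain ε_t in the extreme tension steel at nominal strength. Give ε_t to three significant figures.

ε_t ≈ 0.00992

a = A_s f_y/(0.85 f'_c b) = 2.928 in.
β₁ = 0.65, so c = a/β₁ = 2.928/0.65 = 4.505 in.
From the linear strain diagram with ε_cu = 0.003: ε_t = 0.003 (d − c)/c = 0.003 × (19.4 − 4.505)/4.505 = 0.00992.
Since ε_t ≥ 0.005, the section is tension-controlled.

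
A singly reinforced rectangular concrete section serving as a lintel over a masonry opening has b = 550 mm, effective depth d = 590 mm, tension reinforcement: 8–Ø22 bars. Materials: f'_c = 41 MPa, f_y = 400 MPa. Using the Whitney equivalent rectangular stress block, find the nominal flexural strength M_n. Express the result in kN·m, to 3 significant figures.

A_s = 8 × 380 = 3040 mm².
T = A_s f_y = 3040 × 400 = 1216000 N = 1216 kN.
From C = T: a = T/(0.85 f'_c b) = 1216000/(0.85 × 41 × 550) = 63.44 mm.
M_n = T(d − a/2) = 1216 kN × (590 − 31.72) mm = 678.87 kN·m.

M_n ≈ 679 kN·m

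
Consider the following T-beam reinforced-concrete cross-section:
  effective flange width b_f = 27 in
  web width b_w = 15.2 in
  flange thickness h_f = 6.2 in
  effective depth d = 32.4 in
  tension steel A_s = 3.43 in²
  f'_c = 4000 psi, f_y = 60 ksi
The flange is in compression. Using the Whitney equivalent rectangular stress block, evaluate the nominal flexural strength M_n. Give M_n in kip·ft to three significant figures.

M_n ≈ 536 kip·ft

Tension: T = A_s f_y = 3.43 × 60 = 205.8 kips.
Try a within the flange: a = T/(0.85 f'_c b_f) = 205.8/(0.85 × 4 × 27) = 2.242 in.
Since a = 2.242 ≤ h_f = 6.2 in, the stress block lies entirely in the flange; analyse as a rectangular beam of width b_f.
M_n = T(d − a/2) = 205.8 × (32.4 − 1.121) = 6437.2 kip·in.
M_n = 6437.2/12 = 536.43 kip·ft.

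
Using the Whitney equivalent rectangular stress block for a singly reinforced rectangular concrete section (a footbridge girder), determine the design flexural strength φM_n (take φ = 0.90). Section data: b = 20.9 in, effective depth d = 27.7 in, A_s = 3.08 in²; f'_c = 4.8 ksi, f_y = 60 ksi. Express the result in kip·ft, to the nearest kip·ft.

φM_n ≈ 369 kip·ft

T = A_s f_y = 3.08 × 60 = 184.8 kips.
a = T/(0.85 f'_c b) = 184.8/(0.85 × 4.8 × 20.9) = 2.167 in.
M_n = T(d − a/2) = 184.8 × (27.7 − 1.0835) = 4918.7 kip·in = 4918.7/12 = 409.89 kip·ft.
φM_n = 0.90 × 409.89 = 368.90 kip·ft.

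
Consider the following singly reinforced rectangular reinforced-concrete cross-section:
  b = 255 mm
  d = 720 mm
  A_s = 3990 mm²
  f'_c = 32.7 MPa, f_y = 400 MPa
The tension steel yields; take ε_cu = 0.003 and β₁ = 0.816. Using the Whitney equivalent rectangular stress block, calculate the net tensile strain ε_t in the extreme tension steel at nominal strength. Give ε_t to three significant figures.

ε_t ≈ 0.00483

a = A_s f_y/(0.85 f'_c b) = 225.18 mm.
β₁ = 0.816, so c = a/β₁ = 225.18/0.816 = 275.96 mm.
From the linear strain diagram with ε_cu = 0.003: ε_t = 0.003 (d − c)/c = 0.003 × (720 − 275.96)/275.96 = 0.00483.
ε_t is between 0.004 and 0.005 — transition zone.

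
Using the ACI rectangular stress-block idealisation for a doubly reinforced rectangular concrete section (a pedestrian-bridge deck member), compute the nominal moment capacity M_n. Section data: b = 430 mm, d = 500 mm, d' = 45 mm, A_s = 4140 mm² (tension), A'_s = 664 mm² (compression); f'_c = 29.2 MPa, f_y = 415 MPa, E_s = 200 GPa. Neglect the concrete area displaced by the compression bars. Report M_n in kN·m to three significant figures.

Assume both tension and compression steel yield.
Net tension couple steel: A_s − A'_s = 3476 mm².
a = (A_s − A'_s) f_y / (0.85 f'_c b) = 1442540/(0.85 × 29.2 × 430) = 135.16 mm.
c = a/β₁ = 135.16/0.841 = 160.71 mm; ε'_s = 0.003(c − d')/c = 0.0022 ≥ f_y/E_s = 0.0021, so compression steel does yield.
M_n = (A_s − A'_s) f_y (d − a/2) + A'_s f_y (d − d') = [1442540 × (500 − 67.58) + 275560 × (500 − 45)] × 10⁻⁶ = 623.78 + 125.38 = 749.16 kN·m.

M_n ≈ 749 kN·m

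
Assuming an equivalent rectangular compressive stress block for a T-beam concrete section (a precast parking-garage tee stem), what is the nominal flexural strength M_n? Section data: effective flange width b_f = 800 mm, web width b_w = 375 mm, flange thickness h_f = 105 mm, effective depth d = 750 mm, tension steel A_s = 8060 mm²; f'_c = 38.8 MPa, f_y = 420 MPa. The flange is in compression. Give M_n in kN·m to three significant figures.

Tension: T = A_s f_y = 8060 × 420 = 3385200 N.
Try a within the flange: a = T/(0.85 f'_c b_f) = 3385200/(0.85 × 38.8 × 800) = 128.31 mm.
a = 128.31 > h_f = 105 mm: the block extends into the web. Split into flange-overhang and web parts.
C_f = 0.85 f'_c (b_f − b_w) h_f = 0.85 × 38.8 × (800 − 375) × 105 = 1471733 N.
Remaining web compression depth: a_w = (T − C_f)/(0.85 f'_c b_w) = (3385200 − 1471733)/(0.85 × 38.8 × 375) = 154.72 mm.
M_n = C_f(d − h_f/2) + (T − C_f)(d − a_w/2) = 1471733 × (750 − 52.5) + 1913467 × (750 − 77.36) = 1026.53 + 1287.07 = 2313.60 × 10⁶ N·mm.
M_n = 2313.60 kN·m.

M_n ≈ 2310 kN·m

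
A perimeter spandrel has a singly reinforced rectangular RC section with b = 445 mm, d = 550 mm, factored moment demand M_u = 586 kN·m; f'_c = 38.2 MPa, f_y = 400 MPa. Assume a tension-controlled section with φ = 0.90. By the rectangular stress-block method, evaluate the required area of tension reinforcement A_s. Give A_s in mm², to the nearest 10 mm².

A_s ≈ 3220 mm²

M_n = M_u/φ = 586/0.90 = 651.111 kN·m.
With M_n = 0.85 f'_c a b (d − a/2), solve the quadratic for a:
a = d − √(d² − 2M_n/(0.85 f'_c b)) = 550 − √(550² − 2 × 651.111×10⁶/(0.85 × 38.2 × 445)) = 89.16 mm.
A_s = 0.85 f'_c a b / f_y = 0.85 × 38.2 × 89.16 × 445 / 400 = 3220.7 mm².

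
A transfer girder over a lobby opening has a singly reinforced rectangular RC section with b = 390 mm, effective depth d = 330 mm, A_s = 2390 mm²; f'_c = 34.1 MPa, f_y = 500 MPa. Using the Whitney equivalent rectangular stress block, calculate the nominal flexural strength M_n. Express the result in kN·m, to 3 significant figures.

M_n ≈ 331 kN·m

T = A_s f_y = 2390 × 500 = 1195000 N = 1195 kN.
From C = T: a = T/(0.85 f'_c b) = 1195000/(0.85 × 34.1 × 390) = 105.71 mm.
M_n = T(d − a/2) = 1195 kN × (330 − 52.855) mm = 331.19 kN·m.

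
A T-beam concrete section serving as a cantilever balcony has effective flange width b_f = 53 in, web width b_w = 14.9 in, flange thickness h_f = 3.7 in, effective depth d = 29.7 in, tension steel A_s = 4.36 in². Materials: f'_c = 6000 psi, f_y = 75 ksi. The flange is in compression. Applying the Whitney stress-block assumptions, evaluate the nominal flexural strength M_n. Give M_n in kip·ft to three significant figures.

M_n ≈ 793 kip·ft

Tension: T = A_s f_y = 4.36 × 75 = 327 kips.
Try a within the flange: a = T/(0.85 f'_c b_f) = 327/(0.85 × 6 × 53) = 1.210 in.
Since a = 1.210 ≤ h_f = 3.7 in, the stress block lies entirely in the flange; analyse as a rectangular beam of width b_f.
M_n = T(d − a/2) = 327 × (29.7 − 0.605) = 9514.1 kip·in.
M_n = 9514.1/12 = 792.84 kip·ft.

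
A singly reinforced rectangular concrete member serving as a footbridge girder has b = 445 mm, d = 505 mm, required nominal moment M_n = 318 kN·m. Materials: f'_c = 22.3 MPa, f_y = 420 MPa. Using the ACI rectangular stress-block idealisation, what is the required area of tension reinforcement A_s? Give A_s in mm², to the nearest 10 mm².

With M_n = 0.85 f'_c a b (d − a/2), solve the quadratic for a:
a = d − √(d² − 2M_n/(0.85 f'_c b)) = 505 − √(505² − 2 × 318×10⁶/(0.85 × 22.3 × 445)) = 81.18 mm.
A_s = 0.85 f'_c a b / f_y = 0.85 × 22.3 × 81.18 × 445 / 420 = 1630.4 mm².

A_s ≈ 1630 mm²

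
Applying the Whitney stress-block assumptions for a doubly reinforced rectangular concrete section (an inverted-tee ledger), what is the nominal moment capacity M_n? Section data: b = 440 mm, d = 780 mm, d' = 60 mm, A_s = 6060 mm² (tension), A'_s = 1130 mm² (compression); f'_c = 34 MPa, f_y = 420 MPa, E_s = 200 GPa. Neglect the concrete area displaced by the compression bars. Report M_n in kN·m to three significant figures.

M_n ≈ 1790 kN·m

Assume both tension and compression steel yield.
Net tension couple steel: A_s − A'_s = 4930 mm².
a = (A_s − A'_s) f_y / (0.85 f'_c b) = 2070600/(0.85 × 34 × 440) = 162.83 mm.
c = a/β₁ = 162.83/0.807 = 201.77 mm; ε'_s = 0.003(c − d')/c = 0.0021 ≥ f_y/E_s = 0.0021, so compression steel does yield.
M_n = (A_s − A'_s) f_y (d − a/2) + A'_s f_y (d − d') = [2070600 × (780 − 81.415) + 474600 × (780 − 60)] × 10⁻⁶ = 1446.49 + 341.71 = 1788.20 kN·m.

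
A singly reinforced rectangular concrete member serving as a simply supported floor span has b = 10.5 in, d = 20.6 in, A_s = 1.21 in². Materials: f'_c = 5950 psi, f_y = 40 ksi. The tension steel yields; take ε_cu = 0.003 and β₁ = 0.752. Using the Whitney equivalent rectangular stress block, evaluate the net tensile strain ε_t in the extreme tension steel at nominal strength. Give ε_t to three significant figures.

a = A_s f_y/(0.85 f'_c b) = 0.911 in.
β₁ = 0.752, so c = a/β₁ = 0.911/0.752 = 1.211 in.
From the linear strain diagram with ε_cu = 0.003: ε_t = 0.003 (d − c)/c = 0.003 × (20.6 − 1.211)/1.211 = 0.0480.
Since ε_t ≥ 0.005, the section is tension-controlled.

ε_t ≈ 0.0480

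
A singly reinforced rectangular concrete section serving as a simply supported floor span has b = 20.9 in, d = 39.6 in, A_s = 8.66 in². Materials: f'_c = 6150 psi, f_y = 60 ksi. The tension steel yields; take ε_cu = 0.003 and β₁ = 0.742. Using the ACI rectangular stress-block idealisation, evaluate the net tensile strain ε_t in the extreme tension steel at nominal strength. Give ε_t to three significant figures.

a = A_s f_y/(0.85 f'_c b) = 4.756 in.
β₁ = 0.742, so c = a/β₁ = 4.756/0.742 = 6.410 in.
From the linear strain diagram with ε_cu = 0.003: ε_t = 0.003 (d − c)/c = 0.003 × (39.6 − 6.410)/6.410 = 0.0155.
Since ε_t ≥ 0.005, the section is tension-controlled.

ε_t ≈ 0.0155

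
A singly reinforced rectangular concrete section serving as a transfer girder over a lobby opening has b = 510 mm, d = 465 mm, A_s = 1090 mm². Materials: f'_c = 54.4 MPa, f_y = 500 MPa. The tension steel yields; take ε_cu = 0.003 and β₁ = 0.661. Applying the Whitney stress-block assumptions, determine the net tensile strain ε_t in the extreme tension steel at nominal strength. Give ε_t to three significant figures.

ε_t ≈ 0.0369

a = A_s f_y/(0.85 f'_c b) = 23.11 mm.
β₁ = 0.661, so c = a/β₁ = 23.11/0.661 = 34.96 mm.
From the linear strain diagram with ε_cu = 0.003: ε_t = 0.003 (d − c)/c = 0.003 × (465 − 34.96)/34.96 = 0.0369.
Since ε_t ≥ 0.005, the section is tension-controlled.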